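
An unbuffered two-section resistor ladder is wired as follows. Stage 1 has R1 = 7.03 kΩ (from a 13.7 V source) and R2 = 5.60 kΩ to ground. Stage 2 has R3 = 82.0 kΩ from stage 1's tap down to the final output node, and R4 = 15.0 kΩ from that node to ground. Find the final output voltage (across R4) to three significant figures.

Stage 2 presents R3+R4 = 97.00 kΩ as a load on stage 1's tap.
Stage 1's lower leg becomes R2‖(R3+R4) = 5.294 kΩ, so V_mid = 13.7 × 5.294/12.32 = 5.885 V.
Stage 2 is itself unloaded: V_out = V_mid × R4/(R3+R4) = 5.885 × 15.0/97.00 = 0.910 V.

V_out ≈ 0.910 V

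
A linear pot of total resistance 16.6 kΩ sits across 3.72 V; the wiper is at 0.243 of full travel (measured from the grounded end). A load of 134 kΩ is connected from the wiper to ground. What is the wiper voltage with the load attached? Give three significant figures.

V ≈ 0.884 V

The wiper splits the pot into (1−α)R = 12.57 kΩ above and αR = 4.034 kΩ below.
Lower section ‖ load = 3.916 kΩ.
V_wiper = 3.72 × 3.916/(12.57 + 3.916) = 0.884 V.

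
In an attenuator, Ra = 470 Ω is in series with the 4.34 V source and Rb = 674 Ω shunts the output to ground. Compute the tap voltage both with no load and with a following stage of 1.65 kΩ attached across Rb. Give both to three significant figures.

Open-circuit: V = 4.34 × 674/(470 + 674) = 2.56 V.
With the load, Rb becomes Rb‖R_L = 478.5 Ω, so V = 4.34 × 478.5/948.5 = 2.19 V.

Unloaded: 2.56 V; loaded: 2.19 V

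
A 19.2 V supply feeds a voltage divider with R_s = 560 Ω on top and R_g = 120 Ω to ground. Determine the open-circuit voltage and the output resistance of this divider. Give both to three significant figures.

V_th is the open-circuit tap voltage: 19.2 × 120/(560 + 120) = 3.39 V.
With the supply zeroed, R_s and R_g appear in parallel from the tap: R_th = R_s‖R_g = (560 × 120)/680.0 = 98.8 Ω.

V_th = 3.39 V, R_th = 98.8 Ω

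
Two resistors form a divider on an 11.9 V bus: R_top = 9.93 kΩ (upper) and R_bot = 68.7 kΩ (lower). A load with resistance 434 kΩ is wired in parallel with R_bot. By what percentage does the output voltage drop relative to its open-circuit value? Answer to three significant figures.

The divider's output (Thévenin) resistance is R_top‖R_bot = 8.676 kΩ.
Fractional drop under load = R_th/(R_th + R_L) = 8.676 / (8.676 + 434) = 0.01960.
So the output falls by 1.96 %.

1.96 %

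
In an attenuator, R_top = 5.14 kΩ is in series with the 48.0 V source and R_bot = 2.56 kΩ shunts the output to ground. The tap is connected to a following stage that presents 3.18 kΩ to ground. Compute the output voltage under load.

The load sits in parallel with R_bot: R_bot‖R_L = (2.56 × 3.18) / (2.56 + 3.18) = 1.418 kΩ.
V_out = 48.0 × 1.418 / (5.14 + 1.418) = 48.0 × 1.418/6.558 = 10.4 V.

V_out ≈ 10.4 V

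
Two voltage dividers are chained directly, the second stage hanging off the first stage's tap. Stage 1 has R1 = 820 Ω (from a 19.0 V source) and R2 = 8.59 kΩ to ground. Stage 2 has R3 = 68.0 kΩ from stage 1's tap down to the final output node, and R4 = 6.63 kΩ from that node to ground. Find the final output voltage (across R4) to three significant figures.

V_out ≈ 1.53 V

Stage 2 presents R3+R4 = 74630 Ω as a load on stage 1's tap.
Stage 1's lower leg becomes R2‖(R3+R4) = 7703 Ω, so V_mid = 19.0 × 7703/8523 = 17.17 V.
Stage 2 is itself unloaded: V_out = V_mid × R4/(R3+R4) = 17.17 × 6630/74630 = 1.53 V.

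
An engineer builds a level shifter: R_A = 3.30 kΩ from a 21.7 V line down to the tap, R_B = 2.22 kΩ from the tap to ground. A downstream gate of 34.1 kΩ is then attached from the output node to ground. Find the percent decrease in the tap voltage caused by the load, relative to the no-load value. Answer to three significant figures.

The divider's output (Thévenin) resistance is R_A‖R_B = 1.327 kΩ.
Fractional drop under load = R_th/(R_th + R_L) = 1.327 / (1.327 + 34.1) = 0.03746.
So the output falls by 3.75 %.

3.75 %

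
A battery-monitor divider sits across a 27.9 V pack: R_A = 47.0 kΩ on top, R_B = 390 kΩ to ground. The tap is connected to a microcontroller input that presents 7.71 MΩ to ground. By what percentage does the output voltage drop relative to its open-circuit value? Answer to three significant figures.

The divider's output (Thévenin) resistance is R_A‖R_B = 41.95 kΩ.
Fractional drop under load = R_th/(R_th + R_L) = 41.95 / (41.95 + 7710) = 0.005411.
So the output falls by 0.541 %.

0.541 %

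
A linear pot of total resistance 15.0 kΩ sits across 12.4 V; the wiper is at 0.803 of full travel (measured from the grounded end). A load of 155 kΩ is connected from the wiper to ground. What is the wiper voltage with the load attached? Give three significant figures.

V ≈ 9.81 V

The wiper splits the pot into (1−α)R = 2.955 kΩ above and αR = 12.04 kΩ below.
Lower section ‖ load = 11.18 kΩ.
V_wiper = 12.4 × 11.18/(2.955 + 11.18) = 9.81 V.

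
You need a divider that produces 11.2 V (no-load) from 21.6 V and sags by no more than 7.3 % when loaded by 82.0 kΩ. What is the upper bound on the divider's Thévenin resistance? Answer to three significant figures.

Loading drop = R_th/(R_th + R_L) ≤ 0.0730, so R_th ≤ R_L · ε/(1−ε) = 82.0 kΩ × 0.0730/0.9270 = 6.46 kΩ.

R_th ≤ 6.46 kΩ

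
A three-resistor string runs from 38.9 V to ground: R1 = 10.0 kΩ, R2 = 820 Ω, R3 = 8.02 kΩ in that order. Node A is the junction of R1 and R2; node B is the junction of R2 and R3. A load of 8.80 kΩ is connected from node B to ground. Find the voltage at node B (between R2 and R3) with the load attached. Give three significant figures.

At node B, R3 is in parallel with the load: R3‖R_L = 4196 Ω.
Below node A the resistance is R2 + (R3‖R_L) = 5016 Ω, so V_A = 38.9 × 5016/15020 = 12.99 V.
Then V_B = V_A × (R3‖R_L)/(R2 + R3‖R_L) = 12.99 × 4196/5016 = 10.9 V.

V ≈ 10.9 V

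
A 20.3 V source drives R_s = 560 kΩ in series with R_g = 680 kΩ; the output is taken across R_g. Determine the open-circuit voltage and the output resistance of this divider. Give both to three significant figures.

V_th = 11.1 V, R_th = 307 kΩ

V_th is the open-circuit tap voltage: 20.3 × 680/(560 + 680) = 11.1 V.
With the supply zeroed, R_s and R_g appear in parallel from the tap: R_th = R_s‖R_g = (560 × 680)/1240 = 307 kΩ.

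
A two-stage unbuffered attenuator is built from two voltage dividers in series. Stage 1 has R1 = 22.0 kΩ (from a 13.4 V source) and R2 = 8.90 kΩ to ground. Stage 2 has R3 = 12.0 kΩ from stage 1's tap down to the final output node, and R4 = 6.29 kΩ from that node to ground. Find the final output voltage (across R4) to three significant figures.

V_out ≈ 0.986 V

Stage 2 presents R3+R4 = 18.29 kΩ as a load on stage 1's tap.
Stage 1's lower leg becomes R2‖(R3+R4) = 5.987 kΩ, so V_mid = 13.4 × 5.987/27.99 = 2.866 V.
Stage 2 is itself unloaded: V_out = V_mid × R4/(R3+R4) = 2.866 × 6.29/18.29 = 0.986 V.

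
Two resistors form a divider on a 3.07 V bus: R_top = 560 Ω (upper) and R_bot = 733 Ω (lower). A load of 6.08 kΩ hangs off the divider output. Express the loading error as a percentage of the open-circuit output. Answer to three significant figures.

The divider's output (Thévenin) resistance is R_top‖R_bot = 317.5 Ω.
Fractional drop under load = R_th/(R_th + R_L) = 317.5 / (317.5 + 6080) = 0.04962.
So the output falls by 4.96 %.

4.96 %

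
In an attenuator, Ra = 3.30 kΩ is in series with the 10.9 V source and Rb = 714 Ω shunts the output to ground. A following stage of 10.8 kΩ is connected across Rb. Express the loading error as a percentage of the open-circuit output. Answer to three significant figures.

5.15 %

The divider's output (Thévenin) resistance is Ra‖Rb = 587.0 Ω.
Fractional drop under load = R_th/(R_th + R_L) = 587.0 / (587.0 + 10800) = 0.05155.
So the output falls by 5.15 %.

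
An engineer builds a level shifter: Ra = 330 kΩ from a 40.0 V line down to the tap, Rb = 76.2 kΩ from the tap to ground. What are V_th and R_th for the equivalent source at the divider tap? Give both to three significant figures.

V_th is the open-circuit tap voltage: 40.0 × 76.2/(330 + 76.2) = 7.50 V.
With the supply zeroed, Ra and Rb appear in parallel from the tap: R_th = Ra‖Rb = (330 × 76.2)/406.2 = 61.9 kΩ.

V_th = 7.50 V, R_th = 61.9 kΩ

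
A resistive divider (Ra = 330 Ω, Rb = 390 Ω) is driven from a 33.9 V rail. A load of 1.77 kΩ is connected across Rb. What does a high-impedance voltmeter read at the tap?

V_out ≈ 16.7 V

The load sits in parallel with Rb: Rb‖R_L = (390 × 1770) / (390 + 1770) = 319.6 Ω.
V_out = 33.9 × 319.6 / (330 + 319.6) = 33.9 × 319.6/649.6 = 16.7 V.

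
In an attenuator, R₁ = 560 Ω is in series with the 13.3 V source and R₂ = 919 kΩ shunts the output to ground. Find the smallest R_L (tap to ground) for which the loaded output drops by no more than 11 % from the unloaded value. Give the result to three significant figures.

R_L(min) ≈ 4.53 kΩ

Output resistance R_th = R₁‖R₂ = (560 × 919000)/919600 = 559.7 Ω.
The fractional drop is R_th/(R_th + R_L); requiring this ≤ 0.110 gives R_L ≥ R_th(1/0.110 − 1) = 559.7 × 8.091 = 4.53 kΩ.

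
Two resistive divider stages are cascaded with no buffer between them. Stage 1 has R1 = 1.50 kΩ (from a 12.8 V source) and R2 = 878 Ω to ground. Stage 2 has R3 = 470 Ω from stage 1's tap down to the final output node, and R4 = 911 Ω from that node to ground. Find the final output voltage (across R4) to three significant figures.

V_out ≈ 2.23 V

Stage 2 presents R3+R4 = 1381 Ω as a load on stage 1's tap.
Stage 1's lower leg becomes R2‖(R3+R4) = 536.7 Ω, so V_mid = 12.8 × 536.7/2037 = 3.373 V.
Stage 2 is itself unloaded: V_out = V_mid × R4/(R3+R4) = 3.373 × 911/1381 = 2.23 V.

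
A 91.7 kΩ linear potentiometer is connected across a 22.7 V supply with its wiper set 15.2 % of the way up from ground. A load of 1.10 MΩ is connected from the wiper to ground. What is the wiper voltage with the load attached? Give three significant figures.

The wiper splits the pot into (1−α)R = 77.76 kΩ above and αR = 13.94 kΩ below.
Lower section ‖ load = 13.76 kΩ.
V_wiper = 22.7 × 13.76/(77.76 + 13.76) = 3.41 V.

V ≈ 3.41 V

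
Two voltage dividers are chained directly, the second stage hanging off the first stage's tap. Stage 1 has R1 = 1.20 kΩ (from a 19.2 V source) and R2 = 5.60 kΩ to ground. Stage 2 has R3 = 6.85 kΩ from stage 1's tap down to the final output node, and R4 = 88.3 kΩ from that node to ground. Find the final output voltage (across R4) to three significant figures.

Stage 2 presents R3+R4 = 95.15 kΩ as a load on stage 1's tap.
Stage 1's lower leg becomes R2‖(R3+R4) = 5.289 kΩ, so V_mid = 19.2 × 5.289/6.489 = 15.65 V.
Stage 2 is itself unloaded: V_out = V_mid × R4/(R3+R4) = 15.65 × 88.3/95.15 = 14.5 V.

V_out ≈ 14.5 V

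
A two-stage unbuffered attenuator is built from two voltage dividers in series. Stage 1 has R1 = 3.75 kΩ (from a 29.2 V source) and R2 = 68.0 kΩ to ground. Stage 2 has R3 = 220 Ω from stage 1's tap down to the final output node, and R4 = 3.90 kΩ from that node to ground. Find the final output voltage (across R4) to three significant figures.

Stage 2 presents R3+R4 = 4120 Ω as a load on stage 1's tap.
Stage 1's lower leg becomes R2‖(R3+R4) = 3885 Ω, so V_mid = 29.2 × 3885/7635 = 14.86 V.
Stage 2 is itself unloaded: V_out = V_mid × R4/(R3+R4) = 14.86 × 3900/4120 = 14.1 V.

V_out ≈ 14.1 V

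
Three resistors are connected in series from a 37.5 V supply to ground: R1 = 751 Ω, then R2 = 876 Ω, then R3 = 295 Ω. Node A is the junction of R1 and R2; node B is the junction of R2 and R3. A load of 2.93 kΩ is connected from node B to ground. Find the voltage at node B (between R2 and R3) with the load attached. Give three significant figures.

At node B, R3 is in parallel with the load: R3‖R_L = 268.0 Ω.
Below node A the resistance is R2 + (R3‖R_L) = 1144 Ω, so V_A = 37.5 × 1144/1895 = 22.64 V.
Then V_B = V_A × (R3‖R_L)/(R2 + R3‖R_L) = 22.64 × 268.0/1144 = 5.30 V.

V ≈ 5.30 V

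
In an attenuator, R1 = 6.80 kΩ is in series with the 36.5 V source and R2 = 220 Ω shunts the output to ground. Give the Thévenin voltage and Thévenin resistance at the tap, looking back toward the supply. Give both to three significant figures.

V_th is the open-circuit tap voltage: 36.5 × 220/(6800 + 220) = 1.14 V.
With the supply zeroed, R1 and R2 appear in parallel from the tap: R_th = R1‖R2 = (6800 × 220)/7020 = 213 Ω.

V_th = 1.14 V, R_th = 213 Ω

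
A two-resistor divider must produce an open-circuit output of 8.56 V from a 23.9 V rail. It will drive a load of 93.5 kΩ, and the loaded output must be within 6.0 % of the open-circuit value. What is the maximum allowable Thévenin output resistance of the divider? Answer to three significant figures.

R_th ≤ 5.97 kΩ

Loading drop = R_th/(R_th + R_L) ≤ 0.0600, so R_th ≤ R_L · ε/(1−ε) = 93.5 kΩ × 0.0600/0.9400 = 5.97 kΩ.
(Any R1, R2 with R2/(R1+R2) = 0.358 and R1‖R2 ≤ 5.97 kΩ will meet the spec.)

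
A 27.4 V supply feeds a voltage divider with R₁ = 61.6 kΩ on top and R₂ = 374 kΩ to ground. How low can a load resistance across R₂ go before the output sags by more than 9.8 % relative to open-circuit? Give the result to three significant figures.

R_L(min) ≈ 487 kΩ

Output resistance R_th = R₁‖R₂ = (61.6 × 374)/435.6 = 52.89 kΩ.
The fractional drop is R_th/(R_th + R_L); requiring this ≤ 0.0980 gives R_L ≥ R_th(1/0.0980 − 1) = 52.89 × 9.204 = 487 kΩ.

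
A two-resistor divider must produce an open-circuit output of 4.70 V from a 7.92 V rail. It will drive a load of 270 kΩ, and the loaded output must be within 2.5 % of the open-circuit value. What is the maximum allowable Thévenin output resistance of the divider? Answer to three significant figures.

Loading drop = R_th/(R_th + R_L) ≤ 0.0250, so R_th ≤ R_L · ε/(1−ε) = 270 kΩ × 0.0250/0.9750 = 6.92 kΩ.
(Any R1, R2 with R2/(R1+R2) = 0.593 and R1‖R2 ≤ 6.92 kΩ will meet the spec.)

R_th ≤ 6.92 kΩ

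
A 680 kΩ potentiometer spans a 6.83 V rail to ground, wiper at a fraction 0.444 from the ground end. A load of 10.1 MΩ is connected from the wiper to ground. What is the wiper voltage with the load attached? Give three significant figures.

The wiper splits the pot into (1−α)R = 378.1 kΩ above and αR = 301.9 kΩ below.
Lower section ‖ load = 293.2 kΩ.
V_wiper = 6.83 × 293.2/(378.1 + 293.2) = 2.98 V.

V ≈ 2.98 V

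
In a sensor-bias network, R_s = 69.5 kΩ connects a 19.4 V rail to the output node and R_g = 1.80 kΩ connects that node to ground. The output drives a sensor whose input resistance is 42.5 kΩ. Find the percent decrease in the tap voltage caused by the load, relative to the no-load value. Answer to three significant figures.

3.96 %

The divider's output (Thévenin) resistance is R_s‖R_g = 1.755 kΩ.
Fractional drop under load = R_th/(R_th + R_L) = 1.755 / (1.755 + 42.5) = 0.03965.
So the output falls by 3.96 %.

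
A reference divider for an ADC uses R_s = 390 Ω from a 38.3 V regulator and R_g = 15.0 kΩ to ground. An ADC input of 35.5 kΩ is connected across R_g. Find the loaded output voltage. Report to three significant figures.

V_out ≈ 36.9 V

The load sits in parallel with R_g: R_g‖R_L = (15000 × 35500) / (15000 + 35500) = 10540 Ω.
V_out = 38.3 × 10540 / (390 + 10540) = 38.3 × 10540/10930 = 36.9 V.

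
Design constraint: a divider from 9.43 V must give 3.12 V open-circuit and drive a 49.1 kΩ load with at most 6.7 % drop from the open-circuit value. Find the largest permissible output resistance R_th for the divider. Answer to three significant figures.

R_th ≤ 3.53 kΩ

Loading drop = R_th/(R_th + R_L) ≤ 0.0670, so R_th ≤ R_L · ε/(1−ε) = 49.1 kΩ × 0.0670/0.9330 = 3.53 kΩ.
(Any R1, R2 with R2/(R1+R2) = 0.331 and R1‖R2 ≤ 3.53 kΩ will meet the spec.)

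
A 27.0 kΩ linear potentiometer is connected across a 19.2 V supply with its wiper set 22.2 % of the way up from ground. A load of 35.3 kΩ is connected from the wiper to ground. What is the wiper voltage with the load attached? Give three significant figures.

V ≈ 3.77 V

The wiper splits the pot into (1−α)R = 21.01 kΩ above and αR = 5.994 kΩ below.
Lower section ‖ load = 5.124 kΩ.
V_wiper = 19.2 × 5.124/(21.01 + 5.124) = 3.77 V.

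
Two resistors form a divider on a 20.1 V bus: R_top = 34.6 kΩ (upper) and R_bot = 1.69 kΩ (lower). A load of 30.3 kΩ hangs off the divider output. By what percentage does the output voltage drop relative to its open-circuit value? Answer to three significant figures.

The divider's output (Thévenin) resistance is R_top‖R_bot = 1.611 kΩ.
Fractional drop under load = R_th/(R_th + R_L) = 1.611 / (1.611 + 30.3) = 0.05049.
So the output falls by 5.05 %.

5.05 %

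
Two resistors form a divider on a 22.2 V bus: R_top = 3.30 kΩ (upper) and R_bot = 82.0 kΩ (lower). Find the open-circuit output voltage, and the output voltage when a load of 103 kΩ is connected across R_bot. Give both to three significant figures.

Open-circuit: V = 22.2 × 82.0/(3.30 + 82.0) = 21.3 V.
With the load, R_bot becomes R_bot‖R_L = 45.65 kΩ, so V = 22.2 × 45.65/48.95 = 20.7 V.

Unloaded: 21.3 V; loaded: 20.7 V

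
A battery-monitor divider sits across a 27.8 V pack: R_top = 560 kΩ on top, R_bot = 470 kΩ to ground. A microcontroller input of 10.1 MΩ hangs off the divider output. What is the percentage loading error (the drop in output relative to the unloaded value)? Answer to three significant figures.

2.47 %

The divider's output (Thévenin) resistance is R_top‖R_bot = 255.5 kΩ.
Fractional drop under load = R_th/(R_th + R_L) = 255.5 / (255.5 + 10100) = 0.02468.
So the output falls by 2.47 %.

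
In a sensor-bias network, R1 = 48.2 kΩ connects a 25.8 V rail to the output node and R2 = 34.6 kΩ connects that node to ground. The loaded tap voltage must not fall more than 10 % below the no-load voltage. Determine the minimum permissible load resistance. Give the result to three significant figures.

Output resistance R_th = R1‖R2 = (48.2 × 34.6)/82.80 = 20.14 kΩ.
The fractional drop is R_th/(R_th + R_L); requiring this ≤ 0.100 gives R_L ≥ R_th(1/0.100 − 1) = 20.14 × 9.000 = 181 kΩ.

R_L(min) ≈ 181 kΩ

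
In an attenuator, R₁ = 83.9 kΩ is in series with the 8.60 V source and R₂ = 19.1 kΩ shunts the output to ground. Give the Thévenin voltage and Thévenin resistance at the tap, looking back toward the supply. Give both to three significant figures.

V_th is the open-circuit tap voltage: 8.60 × 19.1/(83.9 + 19.1) = 1.59 V.
With the supply zeroed, R₁ and R₂ appear in parallel from the tap: R_th = R₁‖R₂ = (83.9 × 19.1)/103.0 = 15.6 kΩ.

V_th = 1.59 V, R_th = 15.6 kΩ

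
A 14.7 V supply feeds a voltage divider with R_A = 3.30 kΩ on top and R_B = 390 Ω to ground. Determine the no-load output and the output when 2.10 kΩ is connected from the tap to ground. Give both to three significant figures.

Unloaded: 1.55 V; loaded: 1.33 V

Open-circuit: V = 14.7 × 390/(3300 + 390) = 1.55 V.
With the load, R_B becomes R_B‖R_L = 328.9 Ω, so V = 14.7 × 328.9/3629 = 1.33 V.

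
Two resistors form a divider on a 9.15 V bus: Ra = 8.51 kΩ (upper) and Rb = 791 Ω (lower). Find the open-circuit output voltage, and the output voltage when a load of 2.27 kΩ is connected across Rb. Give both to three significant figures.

Open-circuit: V = 9.15 × 791/(8510 + 791) = 0.778 V.
With the load, Rb becomes Rb‖R_L = 586.6 Ω, so V = 9.15 × 586.6/9097 = 0.590 V.

Unloaded: 0.778 V; loaded: 0.590 V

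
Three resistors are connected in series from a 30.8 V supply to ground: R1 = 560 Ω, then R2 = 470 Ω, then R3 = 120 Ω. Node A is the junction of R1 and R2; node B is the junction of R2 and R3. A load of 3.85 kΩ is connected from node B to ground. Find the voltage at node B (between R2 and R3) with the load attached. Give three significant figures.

At node B, R3 is in parallel with the load: R3‖R_L = 116.4 Ω.
Below node A the resistance is R2 + (R3‖R_L) = 586.4 Ω, so V_A = 30.8 × 586.4/1146 = 15.75 V.
Then V_B = V_A × (R3‖R_L)/(R2 + R3‖R_L) = 15.75 × 116.4/586.4 = 3.13 V.

V ≈ 3.13 V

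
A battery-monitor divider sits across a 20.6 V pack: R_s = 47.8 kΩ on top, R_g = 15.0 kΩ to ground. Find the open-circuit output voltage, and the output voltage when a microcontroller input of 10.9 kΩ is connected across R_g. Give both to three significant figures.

Open-circuit: V = 20.6 × 15.0/(47.8 + 15.0) = 4.92 V.
With the load, R_g becomes R_g‖R_L = 6.313 kΩ, so V = 20.6 × 6.313/54.11 = 2.40 V.

Unloaded: 4.92 V; loaded: 2.40 V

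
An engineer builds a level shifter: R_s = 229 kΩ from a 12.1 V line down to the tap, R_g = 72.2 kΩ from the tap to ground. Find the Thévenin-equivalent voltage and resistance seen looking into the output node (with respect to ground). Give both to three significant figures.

V_th is the open-circuit tap voltage: 12.1 × 72.2/(229 + 72.2) = 2.90 V.
With the supply zeroed, R_s and R_g appear in parallel from the tap: R_th = R_s‖R_g = (229 × 72.2)/301.2 = 54.9 kΩ.

V_th = 2.90 V, R_th = 54.9 kΩ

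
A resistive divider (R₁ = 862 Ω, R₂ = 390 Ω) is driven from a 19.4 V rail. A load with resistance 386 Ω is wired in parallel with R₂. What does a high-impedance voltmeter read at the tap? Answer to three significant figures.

V_out ≈ 3.56 V

The load sits in parallel with R₂: R₂‖R_L = (390 × 386) / (390 + 386) = 194.0 Ω.
V_out = 19.4 × 194.0 / (862 + 194.0) = 19.4 × 194.0/1056 = 3.56 V.
(Unloaded it would have been 6.04 V.)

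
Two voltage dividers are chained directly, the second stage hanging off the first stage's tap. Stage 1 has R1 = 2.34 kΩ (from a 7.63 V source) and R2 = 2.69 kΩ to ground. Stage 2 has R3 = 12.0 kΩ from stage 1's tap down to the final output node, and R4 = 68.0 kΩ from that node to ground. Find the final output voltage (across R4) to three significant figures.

V_out ≈ 3.41 V

Stage 2 presents R3+R4 = 80.00 kΩ as a load on stage 1's tap.
Stage 1's lower leg becomes R2‖(R3+R4) = 2.602 kΩ, so V_mid = 7.63 × 2.602/4.942 = 4.018 V.
Stage 2 is itself unloaded: V_out = V_mid × R4/(R3+R4) = 4.018 × 68.0/80.00 = 3.41 V.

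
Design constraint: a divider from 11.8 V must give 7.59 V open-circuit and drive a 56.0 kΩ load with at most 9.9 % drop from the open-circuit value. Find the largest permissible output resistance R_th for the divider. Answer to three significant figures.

R_th ≤ 6.15 kΩ

Loading drop = R_th/(R_th + R_L) ≤ 0.0990, so R_th ≤ R_L · ε/(1−ε) = 56.0 kΩ × 0.0990/0.9010 = 6.15 kΩ.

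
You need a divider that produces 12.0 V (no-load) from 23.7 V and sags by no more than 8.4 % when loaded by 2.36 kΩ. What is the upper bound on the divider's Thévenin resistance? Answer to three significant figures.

R_th ≤ 216 Ω

Loading drop = R_th/(R_th + R_L) ≤ 0.0840, so R_th ≤ R_L · ε/(1−ε) = 2.36 kΩ × 0.0840/0.9160 = 216 Ω.
(Any R1, R2 with R2/(R1+R2) = 0.506 and R1‖R2 ≤ 216 Ω will meet the spec.)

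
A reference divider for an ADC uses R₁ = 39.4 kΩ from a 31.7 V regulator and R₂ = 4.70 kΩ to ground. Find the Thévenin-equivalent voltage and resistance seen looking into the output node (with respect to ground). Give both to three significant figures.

V_th = 3.38 V, R_th = 4.20 kΩ

V_th is the open-circuit tap voltage: 31.7 × 4.70/(39.4 + 4.70) = 3.38 V.
With the supply zeroed, R₁ and R₂ appear in parallel from the tap: R_th = R₁‖R₂ = (39.4 × 4.70)/44.10 = 4.20 kΩ.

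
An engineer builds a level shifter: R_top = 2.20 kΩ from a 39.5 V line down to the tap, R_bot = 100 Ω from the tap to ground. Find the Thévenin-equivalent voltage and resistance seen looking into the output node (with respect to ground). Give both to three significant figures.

V_th is the open-circuit tap voltage: 39.5 × 100/(2200 + 100) = 1.72 V.
With the supply zeroed, R_top and R_bot appear in parallel from the tap: R_th = R_top‖R_bot = (2200 × 100)/2300 = 95.7 Ω.

V_th = 1.72 V, R_th = 95.7 Ω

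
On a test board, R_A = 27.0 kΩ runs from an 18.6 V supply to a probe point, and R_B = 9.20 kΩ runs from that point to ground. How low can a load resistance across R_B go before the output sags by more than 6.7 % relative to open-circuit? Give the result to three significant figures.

R_L(min) ≈ 95.6 kΩ

Output resistance R_th = R_A‖R_B = (27.0 × 9.20)/36.20 = 6.862 kΩ.
The fractional drop is R_th/(R_th + R_L); requiring this ≤ 0.0670 gives R_L ≥ R_th(1/0.0670 − 1) = 6.862 × 13.93 = 95.6 kΩ.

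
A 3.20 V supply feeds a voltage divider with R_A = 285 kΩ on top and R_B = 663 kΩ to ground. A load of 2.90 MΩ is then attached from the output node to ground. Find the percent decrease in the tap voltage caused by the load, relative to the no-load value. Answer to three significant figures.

6.43 %

The divider's output (Thévenin) resistance is R_A‖R_B = 199.3 kΩ.
Fractional drop under load = R_th/(R_th + R_L) = 199.3 / (199.3 + 2900) = 0.06431.
So the output falls by 6.43 %.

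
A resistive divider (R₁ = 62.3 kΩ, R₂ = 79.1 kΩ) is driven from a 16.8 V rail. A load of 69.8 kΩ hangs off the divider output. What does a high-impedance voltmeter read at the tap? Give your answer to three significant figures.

The load sits in parallel with R₂: R₂‖R_L = (79.1 × 69.8) / (79.1 + 69.8) = 37.08 kΩ.
V_out = 16.8 × 37.08 / (62.3 + 37.08) = 16.8 × 37.08/99.38 = 6.27 V.
(Unloaded it would have been 9.40 V.)

V_out ≈ 6.27 V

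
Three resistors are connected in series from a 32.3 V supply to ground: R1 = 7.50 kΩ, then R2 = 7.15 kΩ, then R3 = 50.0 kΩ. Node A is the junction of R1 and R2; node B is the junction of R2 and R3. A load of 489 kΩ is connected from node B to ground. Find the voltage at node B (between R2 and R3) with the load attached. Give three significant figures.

V ≈ 24.4 V

At node B, R3 is in parallel with the load: R3‖R_L = 45.36 kΩ.
Below node A the resistance is R2 + (R3‖R_L) = 52.51 kΩ, so V_A = 32.3 × 52.51/60.01 = 28.26 V.
Then V_B = V_A × (R3‖R_L)/(R2 + R3‖R_L) = 28.26 × 45.36/52.51 = 24.4 V.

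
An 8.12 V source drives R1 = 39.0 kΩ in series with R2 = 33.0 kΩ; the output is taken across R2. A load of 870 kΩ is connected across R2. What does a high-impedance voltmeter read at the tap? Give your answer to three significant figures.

The load sits in parallel with R2: R2‖R_L = (33.0 × 870) / (33.0 + 870) = 31.79 kΩ.
V_out = 8.12 × 31.79 / (39.0 + 31.79) = 8.12 × 31.79/70.79 = 3.65 V.

V_out ≈ 3.65 V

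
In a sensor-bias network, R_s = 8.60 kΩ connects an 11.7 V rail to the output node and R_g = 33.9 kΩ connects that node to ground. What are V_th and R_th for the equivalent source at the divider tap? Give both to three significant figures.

V_th is the open-circuit tap voltage: 11.7 × 33.9/(8.60 + 33.9) = 9.33 V.
With the supply zeroed, R_s and R_g appear in parallel from the tap: R_th = R_s‖R_g = (8.60 × 33.9)/42.50 = 6.86 kΩ.

V_th = 9.33 V, R_th = 6.86 kΩ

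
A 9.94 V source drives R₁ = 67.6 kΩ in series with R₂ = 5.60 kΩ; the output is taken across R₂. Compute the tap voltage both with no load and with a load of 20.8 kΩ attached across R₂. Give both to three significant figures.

Open-circuit: V = 9.94 × 5.60/(67.6 + 5.60) = 0.760 V.
With the load, R₂ becomes R₂‖R_L = 4.412 kΩ, so V = 9.94 × 4.412/72.01 = 0.609 V.

Unloaded: 0.760 V; loaded: 0.609 V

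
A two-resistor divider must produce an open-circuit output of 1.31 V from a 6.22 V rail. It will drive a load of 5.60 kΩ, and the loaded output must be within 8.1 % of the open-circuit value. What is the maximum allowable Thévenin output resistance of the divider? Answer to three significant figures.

R_th ≤ 494 Ω

Loading drop = R_th/(R_th + R_L) ≤ 0.0810, so R_th ≤ R_L · ε/(1−ε) = 5.60 kΩ × 0.0810/0.9190 = 494 Ω.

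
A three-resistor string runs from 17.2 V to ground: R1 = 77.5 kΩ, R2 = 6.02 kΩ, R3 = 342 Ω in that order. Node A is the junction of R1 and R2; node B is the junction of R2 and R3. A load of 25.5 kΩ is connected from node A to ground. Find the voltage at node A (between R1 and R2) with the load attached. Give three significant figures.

V ≈ 1.06 V

Below node A the series string R2+R3 = 6362 Ω sits in parallel with the 25500 Ω load: 5092 Ω.
V_A = 17.2 × 5092/(77500 + 5092) = 1.06 V.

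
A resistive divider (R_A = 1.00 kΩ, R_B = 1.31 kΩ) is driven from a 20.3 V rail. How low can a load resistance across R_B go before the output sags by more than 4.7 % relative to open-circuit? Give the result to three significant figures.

Output resistance R_th = R_A‖R_B = (1000 × 1310)/2310 = 567.1 Ω.
The fractional drop is R_th/(R_th + R_L); requiring this ≤ 0.0470 gives R_L ≥ R_th(1/0.0470 − 1) = 567.1 × 20.28 = 11.5 kΩ.

R_L(min) ≈ 11.5 kΩ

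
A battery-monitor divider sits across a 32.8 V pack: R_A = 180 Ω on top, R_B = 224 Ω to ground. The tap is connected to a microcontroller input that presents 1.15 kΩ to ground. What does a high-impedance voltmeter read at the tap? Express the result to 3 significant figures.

The load sits in parallel with R_B: R_B‖R_L = (224 × 1150) / (224 + 1150) = 187.5 Ω.
V_out = 32.8 × 187.5 / (180 + 187.5) = 32.8 × 187.5/367.5 = 16.7 V.

V_out ≈ 16.7 V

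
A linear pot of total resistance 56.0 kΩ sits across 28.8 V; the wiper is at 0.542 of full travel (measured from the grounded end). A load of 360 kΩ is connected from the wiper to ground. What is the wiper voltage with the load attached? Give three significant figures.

The wiper splits the pot into (1−α)R = 25.65 kΩ above and αR = 30.35 kΩ below.
Lower section ‖ load = 27.99 kΩ.
V_wiper = 28.8 × 27.99/(25.65 + 27.99) = 15.0 V.

V ≈ 15.0 V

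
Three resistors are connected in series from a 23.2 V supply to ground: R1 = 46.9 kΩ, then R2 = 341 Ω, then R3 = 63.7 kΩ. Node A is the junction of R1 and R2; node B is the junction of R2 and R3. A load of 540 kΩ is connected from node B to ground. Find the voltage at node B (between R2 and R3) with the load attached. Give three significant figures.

At node B, R3 is in parallel with the load: R3‖R_L = 56980 Ω.
Below node A the resistance is R2 + (R3‖R_L) = 57320 Ω, so V_A = 23.2 × 57320/104200 = 12.76 V.
Then V_B = V_A × (R3‖R_L)/(R2 + R3‖R_L) = 12.76 × 56980/57320 = 12.7 V.

V ≈ 12.7 V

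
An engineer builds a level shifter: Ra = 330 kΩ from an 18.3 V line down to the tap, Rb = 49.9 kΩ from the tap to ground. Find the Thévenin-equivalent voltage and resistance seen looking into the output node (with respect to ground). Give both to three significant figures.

V_th is the open-circuit tap voltage: 18.3 × 49.9/(330 + 49.9) = 2.40 V.
With the supply zeroed, Ra and Rb appear in parallel from the tap: R_th = Ra‖Rb = (330 × 49.9)/379.9 = 43.3 kΩ.

V_th = 2.40 V, R_th = 43.3 kΩ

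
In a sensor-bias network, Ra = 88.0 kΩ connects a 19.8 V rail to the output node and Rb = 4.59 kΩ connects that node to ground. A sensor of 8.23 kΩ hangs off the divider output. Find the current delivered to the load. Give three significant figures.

I_L ≈ 0.0779 mA

Rb‖R_L = 2.947 kΩ; V_out = 19.8 × 2.947/90.95 = 0.6415 V.
I_L = V_out / R_L = 0.6415 / 8.23 kΩ = 0.0779 mA.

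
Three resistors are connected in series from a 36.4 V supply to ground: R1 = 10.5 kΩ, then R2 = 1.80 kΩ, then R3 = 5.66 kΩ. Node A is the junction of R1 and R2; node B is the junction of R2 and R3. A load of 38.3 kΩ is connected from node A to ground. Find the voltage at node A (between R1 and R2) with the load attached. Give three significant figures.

V ≈ 13.6 V

Below node A the series string R2+R3 = 7.460 kΩ sits in parallel with the 38.3 kΩ load: 6.244 kΩ.
V_A = 36.4 × 6.244/(10.5 + 6.244) = 13.6 V.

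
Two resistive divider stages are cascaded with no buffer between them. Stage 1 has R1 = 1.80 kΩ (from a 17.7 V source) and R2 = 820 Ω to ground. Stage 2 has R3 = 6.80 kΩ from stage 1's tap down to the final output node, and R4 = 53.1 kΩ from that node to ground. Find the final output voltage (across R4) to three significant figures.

V_out ≈ 4.87 V

Stage 2 presents R3+R4 = 59900 Ω as a load on stage 1's tap.
Stage 1's lower leg becomes R2‖(R3+R4) = 808.9 Ω, so V_mid = 17.7 × 808.9/2609 = 5.488 V.
Stage 2 is itself unloaded: V_out = V_mid × R4/(R3+R4) = 5.488 × 53100/59900 = 4.87 V.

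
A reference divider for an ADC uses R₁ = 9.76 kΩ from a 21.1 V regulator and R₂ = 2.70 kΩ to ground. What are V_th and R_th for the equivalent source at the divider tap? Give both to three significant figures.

V_th is the open-circuit tap voltage: 21.1 × 2.70/(9.76 + 2.70) = 4.57 V.
With the supply zeroed, R₁ and R₂ appear in parallel from the tap: R_th = R₁‖R₂ = (9.76 × 2.70)/12.46 = 2.11 kΩ.

V_th = 4.57 V, R_th = 2.11 kΩ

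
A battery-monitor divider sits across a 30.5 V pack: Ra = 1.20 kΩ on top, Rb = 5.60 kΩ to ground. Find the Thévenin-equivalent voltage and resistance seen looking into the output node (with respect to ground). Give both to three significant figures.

V_th is the open-circuit tap voltage: 30.5 × 5.60/(1.20 + 5.60) = 25.1 V.
With the supply zeroed, Ra and Rb appear in parallel from the tap: R_th = Ra‖Rb = (1.20 × 5.60)/6.800 = 988 Ω.

V_th = 25.1 V, R_th = 988 Ω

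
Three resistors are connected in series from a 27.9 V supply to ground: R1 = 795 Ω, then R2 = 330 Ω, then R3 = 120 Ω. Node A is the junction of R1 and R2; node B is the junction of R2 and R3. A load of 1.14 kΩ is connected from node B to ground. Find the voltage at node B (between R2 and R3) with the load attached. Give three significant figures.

At node B, R3 is in parallel with the load: R3‖R_L = 108.6 Ω.
Below node A the resistance is R2 + (R3‖R_L) = 438.6 Ω, so V_A = 27.9 × 438.6/1234 = 9.919 V.
Then V_B = V_A × (R3‖R_L)/(R2 + R3‖R_L) = 9.919 × 108.6/438.6 = 2.46 V.

V ≈ 2.46 V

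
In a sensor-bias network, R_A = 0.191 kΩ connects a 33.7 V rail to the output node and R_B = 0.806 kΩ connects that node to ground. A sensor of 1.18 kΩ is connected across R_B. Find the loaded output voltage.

V_out ≈ 24.1 V

The load sits in parallel with R_B: R_B‖R_L = (806 × 1180) / (806 + 1180) = 478.9 Ω.
V_out = 33.7 × 478.9 / (191 + 478.9) = 33.7 × 478.9/669.9 = 24.1 V.
(Unloaded it would have been 27.2 V.)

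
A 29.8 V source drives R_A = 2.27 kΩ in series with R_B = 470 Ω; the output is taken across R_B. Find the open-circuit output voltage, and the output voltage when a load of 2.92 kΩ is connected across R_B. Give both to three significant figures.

Open-circuit: V = 29.8 × 470/(2270 + 470) = 5.11 V.
With the load, R_B becomes R_B‖R_L = 404.8 Ω, so V = 29.8 × 404.8/2675 = 4.51 V.

Unloaded: 5.11 V; loaded: 4.51 V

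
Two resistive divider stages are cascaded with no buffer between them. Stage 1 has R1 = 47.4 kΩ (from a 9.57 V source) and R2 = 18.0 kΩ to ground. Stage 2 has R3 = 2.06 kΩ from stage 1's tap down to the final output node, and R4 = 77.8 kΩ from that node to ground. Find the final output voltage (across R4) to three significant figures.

Stage 2 presents R3+R4 = 79.86 kΩ as a load on stage 1's tap.
Stage 1's lower leg becomes R2‖(R3+R4) = 14.69 kΩ, so V_mid = 9.57 × 14.69/62.09 = 2.264 V.
Stage 2 is itself unloaded: V_out = V_mid × R4/(R3+R4) = 2.264 × 77.8/79.86 = 2.21 V.

V_out ≈ 2.21 V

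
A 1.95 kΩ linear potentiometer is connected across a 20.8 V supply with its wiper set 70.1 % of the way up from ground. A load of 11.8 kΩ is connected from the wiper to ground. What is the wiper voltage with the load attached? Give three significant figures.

The wiper splits the pot into (1−α)R = 583.1 Ω above and αR = 1367 Ω below.
Lower section ‖ load = 1225 Ω.
V_wiper = 20.8 × 1225/(583.1 + 1225) = 14.1 V.

V ≈ 14.1 V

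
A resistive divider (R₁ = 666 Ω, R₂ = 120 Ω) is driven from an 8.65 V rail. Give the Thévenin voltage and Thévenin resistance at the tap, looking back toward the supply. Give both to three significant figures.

V_th is the open-circuit tap voltage: 8.65 × 120/(666 + 120) = 1.32 V.
With the supply zeroed, R₁ and R₂ appear in parallel from the tap: R_th = R₁‖R₂ = (666 × 120)/786.0 = 102 Ω.

V_th = 1.32 V, R_th = 102 Ω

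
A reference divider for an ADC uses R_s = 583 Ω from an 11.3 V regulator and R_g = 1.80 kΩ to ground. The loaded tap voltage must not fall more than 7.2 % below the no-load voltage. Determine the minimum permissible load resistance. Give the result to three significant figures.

R_L(min) ≈ 5.68 kΩ

Output resistance R_th = R_s‖R_g = (583 × 1800)/2383 = 440.4 Ω.
The fractional drop is R_th/(R_th + R_L); requiring this ≤ 0.0720 gives R_L ≥ R_th(1/0.0720 − 1) = 440.4 × 12.89 = 5.68 kΩ.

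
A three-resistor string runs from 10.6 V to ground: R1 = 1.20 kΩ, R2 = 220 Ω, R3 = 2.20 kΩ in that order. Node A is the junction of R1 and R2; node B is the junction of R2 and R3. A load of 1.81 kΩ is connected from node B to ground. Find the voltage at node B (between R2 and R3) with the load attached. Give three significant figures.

V ≈ 4.36 V

At node B, R3 is in parallel with the load: R3‖R_L = 993.0 Ω.
Below node A the resistance is R2 + (R3‖R_L) = 1213 Ω, so V_A = 10.6 × 1213/2413 = 5.329 V.
Then V_B = V_A × (R3‖R_L)/(R2 + R3‖R_L) = 5.329 × 993.0/1213 = 4.36 V.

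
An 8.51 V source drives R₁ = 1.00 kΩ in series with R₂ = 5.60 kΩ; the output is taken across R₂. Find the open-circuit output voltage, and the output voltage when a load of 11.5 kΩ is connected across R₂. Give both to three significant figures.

Unloaded: 7.22 V; loaded: 6.72 V

Open-circuit: V = 8.51 × 5.60/(1.00 + 5.60) = 7.22 V.
With the load, R₂ becomes R₂‖R_L = 3.766 kΩ, so V = 8.51 × 3.766/4.766 = 6.72 V.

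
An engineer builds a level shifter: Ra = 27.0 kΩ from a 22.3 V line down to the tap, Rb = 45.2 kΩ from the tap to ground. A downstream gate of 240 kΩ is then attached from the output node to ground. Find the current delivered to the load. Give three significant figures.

Rb‖R_L = 38.04 kΩ; V_out = 22.3 × 38.04/65.04 = 13.04 V.
I_L = V_out / R_L = 13.04 / 240 kΩ = 0.0543 mA.

I_L ≈ 0.0543 mA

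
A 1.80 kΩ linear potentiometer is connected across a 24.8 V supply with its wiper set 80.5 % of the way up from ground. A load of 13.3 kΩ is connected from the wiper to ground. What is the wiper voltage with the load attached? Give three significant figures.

The wiper splits the pot into (1−α)R = 351.0 Ω above and αR = 1449 Ω below.
Lower section ‖ load = 1307 Ω.
V_wiper = 24.8 × 1307/(351.0 + 1307) = 19.5 V.

V ≈ 19.5 V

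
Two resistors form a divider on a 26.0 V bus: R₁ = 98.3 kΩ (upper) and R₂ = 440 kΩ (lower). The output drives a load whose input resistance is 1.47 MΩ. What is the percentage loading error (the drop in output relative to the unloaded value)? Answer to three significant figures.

The divider's output (Thévenin) resistance is R₁‖R₂ = 80.35 kΩ.
Fractional drop under load = R_th/(R_th + R_L) = 80.35 / (80.35 + 1470) = 0.05183.
So the output falls by 5.18 %.

5.18 %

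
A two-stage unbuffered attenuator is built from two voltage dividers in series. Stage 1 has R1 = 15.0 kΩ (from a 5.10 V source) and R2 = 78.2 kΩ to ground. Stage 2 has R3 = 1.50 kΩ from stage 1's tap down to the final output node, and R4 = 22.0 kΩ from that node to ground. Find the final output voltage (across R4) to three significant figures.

V_out ≈ 2.61 V

Stage 2 presents R3+R4 = 23.50 kΩ as a load on stage 1's tap.
Stage 1's lower leg becomes R2‖(R3+R4) = 18.07 kΩ, so V_mid = 5.10 × 18.07/33.07 = 2.787 V.
Stage 2 is itself unloaded: V_out = V_mid × R4/(R3+R4) = 2.787 × 22.0/23.50 = 2.61 V.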